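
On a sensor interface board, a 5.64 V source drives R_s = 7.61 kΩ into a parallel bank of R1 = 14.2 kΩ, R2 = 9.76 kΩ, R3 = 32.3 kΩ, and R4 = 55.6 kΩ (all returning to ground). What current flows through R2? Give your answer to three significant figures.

Parallel bank: R_p = 1/(1/14.2 + 1/9.76 + 1/32.3 + 1/55.6) = 4.508 kΩ.
V_A = 5.64 × 4.508/12.12 = 2.098 V.
Branch current I = V_A/R2 = 2.098/9.76 = 0.2150 mA.
(Equivalently: I_total = 0.4654 mA, then current-divider fraction G_k/ΣG = 0.4619.)

I ≈ 0.215 mA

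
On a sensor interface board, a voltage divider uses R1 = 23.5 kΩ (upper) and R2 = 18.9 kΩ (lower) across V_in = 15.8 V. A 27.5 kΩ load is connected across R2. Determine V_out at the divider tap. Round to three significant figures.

V_out ≈ 5.10 V

The load sits in parallel with R2, giving an effective lower resistance R2' = R2·R_L/(R2+R_L) = 11.20 kΩ.
Voltage divider with the loaded lower leg: V_out = 15.8 × 11.20/(23.5 + 11.20) = 15.8 × 0.3228 = 5.100 V.
(Unloaded it would be 7.04 V; the load pulls it down.)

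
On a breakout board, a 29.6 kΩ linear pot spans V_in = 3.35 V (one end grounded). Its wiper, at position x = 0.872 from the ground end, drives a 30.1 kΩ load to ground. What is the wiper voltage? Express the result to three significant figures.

Lower segment x·R_p = 25.81 kΩ; upper segment (1−x)·R_p = 3.789 kΩ.
Lower segment in parallel with the load: 25.81 ‖ 30.1 = 13.90 kΩ.
V_out = 3.35 × 13.90/(3.789 + 13.90) = 2.632 V.
(Unloaded: V_out = x·V_in = 2.92 V.)

V_out ≈ 2.63 V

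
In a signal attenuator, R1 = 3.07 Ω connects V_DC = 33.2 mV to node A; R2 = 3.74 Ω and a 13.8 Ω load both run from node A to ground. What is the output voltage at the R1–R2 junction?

V_out ≈ 16.2 mV

First combine the lower leg with the load: R2 ‖ R_L = 2.943 Ω.
Then V_out = V_DC · R2'/(R1 + R2') = 33.2 × 2.943/6.013 = 16.25 mV.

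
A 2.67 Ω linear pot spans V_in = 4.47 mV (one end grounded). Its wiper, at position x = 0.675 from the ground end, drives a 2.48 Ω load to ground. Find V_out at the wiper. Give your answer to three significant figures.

V_out ≈ 2.44 mV

Split the track: R_lower = x·R_p = 1.802 Ω, R_upper = (1−x)·R_p = 0.8677 Ω.
R_L loads the lower segment: effective lower R = 1.044 Ω.
Then V_out = V_in · 1.044/(0.8677 + 1.044) = 2.441 mV.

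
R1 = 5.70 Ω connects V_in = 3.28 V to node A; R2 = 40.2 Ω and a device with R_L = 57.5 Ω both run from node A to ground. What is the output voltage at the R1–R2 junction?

V_out ≈ 2.64 V

R2 ‖ R_L = (40.2 × 57.5)/(40.2 + 57.5) = 23.66 Ω.
Then V_out = V_in · R2'/(R1 + R2') = 3.28 × 23.66/29.36 = 2.643 V.
(Unloaded it would be 2.87 V; the load pulls it down.)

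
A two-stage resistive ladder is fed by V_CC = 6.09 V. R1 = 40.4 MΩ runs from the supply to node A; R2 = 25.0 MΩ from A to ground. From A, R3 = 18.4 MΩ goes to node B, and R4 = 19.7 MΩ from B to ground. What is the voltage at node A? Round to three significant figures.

Looking into the second stage from A: R3 + R4 = 38.10 MΩ appears in parallel with R2.
R2 ‖ (R3+R4) = 15.10 MΩ.
First divider: V_A = V_CC · 15.10/(40.4 + 15.10) = 1.657 V.

V_A ≈ 1.66 V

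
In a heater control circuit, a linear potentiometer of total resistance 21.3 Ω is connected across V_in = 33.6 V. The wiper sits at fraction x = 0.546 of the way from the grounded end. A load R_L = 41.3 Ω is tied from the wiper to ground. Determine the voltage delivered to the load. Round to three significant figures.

V_out ≈ 16.3 V

The pot divides into 9.670 Ω above the wiper and 11.63 Ω below.
R_L loads the lower segment: effective lower R = 9.074 Ω.
Loaded-divider output: V_out = 33.6 × 0.4841 = 16.27 V.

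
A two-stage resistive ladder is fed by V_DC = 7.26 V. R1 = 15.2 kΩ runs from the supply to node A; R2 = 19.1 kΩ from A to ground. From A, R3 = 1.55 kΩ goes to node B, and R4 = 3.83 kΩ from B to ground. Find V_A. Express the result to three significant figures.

Looking into the second stage from A: R3 + R4 = 5.380 kΩ appears in parallel with R2.
R2 ‖ (R3+R4) = 4.198 kΩ.
So V_A = 7.26 × 0.2164 = 1.571 V.

V_A ≈ 1.57 V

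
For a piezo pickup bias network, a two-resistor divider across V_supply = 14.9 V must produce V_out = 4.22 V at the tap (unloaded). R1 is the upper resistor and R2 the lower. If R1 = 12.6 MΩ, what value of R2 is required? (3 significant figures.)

R2 ≈ 4.98 MΩ

The divider ratio is R2/(R1+R2) = 4.22/14.9 = 0.2832.
Rearranging, R2 = R1·k/(1−k) = 12.6 × 0.3951 = 4.979 MΩ.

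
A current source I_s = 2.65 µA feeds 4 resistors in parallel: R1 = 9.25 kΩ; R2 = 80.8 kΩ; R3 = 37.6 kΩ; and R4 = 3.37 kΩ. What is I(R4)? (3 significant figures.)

ΣG = 1/9.25 + 1/80.8 + 1/37.6 + 1/3.37 = 0.4438.
By the current-divider rule, I = I_s · G_k/ΣG = 2.65 × 0.6686 = 1.772 µA.

I ≈ 1.77 µA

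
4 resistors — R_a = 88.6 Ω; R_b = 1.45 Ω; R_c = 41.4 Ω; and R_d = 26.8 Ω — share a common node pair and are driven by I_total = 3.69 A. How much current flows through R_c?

I ≈ 0.117 A

Total conductance ΣG = 1/88.6 + 1/1.45 + 1/41.4 + 1/26.8 = 0.7624 (units of 1/Ω).
R_c takes the fraction G_k/ΣG = 0.02415/0.7624 = 0.03168, so I = 3.69 × 0.03168 = 0.1169 A.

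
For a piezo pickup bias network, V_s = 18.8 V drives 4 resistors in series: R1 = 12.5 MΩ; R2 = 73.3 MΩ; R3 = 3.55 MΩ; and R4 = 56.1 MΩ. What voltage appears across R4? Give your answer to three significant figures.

V ≈ 7.25 V

Series total: ΣR = 12.5 + 73.3 + 3.55 + 56.1 = 145.4 MΩ.
By the voltage-divider rule, V = 18.8 × 56.10/145.4 = 7.251 V.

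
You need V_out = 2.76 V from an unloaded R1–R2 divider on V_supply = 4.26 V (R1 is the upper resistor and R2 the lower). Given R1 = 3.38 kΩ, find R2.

R2 ≈ 6.22 kΩ

V_out/V_supply = R2/(R1+R2) = 0.6479.
Rearranging, R2 = R1·k/(1−k) = 3.38 × 1.840 = 6.219 kΩ.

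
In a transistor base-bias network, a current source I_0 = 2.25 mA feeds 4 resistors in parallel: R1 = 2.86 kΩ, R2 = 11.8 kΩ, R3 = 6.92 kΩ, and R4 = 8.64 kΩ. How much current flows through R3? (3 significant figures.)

I ≈ 0.468 mA

Conductances: ΣG = 1/2.86 + 1/11.8 + 1/6.92 + 1/8.64 = 0.6946 (1/kΩ).
Current divider: I(R3) = I_0 · G_k/ΣG = 2.25 × (0.1445/0.6946) = 2.25 × 0.2080 = 0.4681 mA.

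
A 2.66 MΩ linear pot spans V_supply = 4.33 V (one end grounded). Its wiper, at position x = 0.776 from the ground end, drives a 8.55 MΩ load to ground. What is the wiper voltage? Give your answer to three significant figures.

Lower segment x·R_p = 2.064 MΩ; upper segment (1−x)·R_p = 0.5958 MΩ.
Lower segment in parallel with the load: 2.064 ‖ 8.55 = 1.663 MΩ.
Loaded-divider output: V_out = 4.33 × 0.7362 = 3.188 V.

V_out ≈ 3.19 V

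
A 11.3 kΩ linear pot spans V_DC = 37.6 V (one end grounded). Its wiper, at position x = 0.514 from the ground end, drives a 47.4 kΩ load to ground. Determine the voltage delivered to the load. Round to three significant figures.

Split the track: R_lower = x·R_p = 5.808 kΩ, R_upper = (1−x)·R_p = 5.492 kΩ.
(x·R_p) ‖ R_L = 5.174 kΩ.
V_out = 37.6 × 5.174/(5.492 + 5.174) = 18.24 V.

V_out ≈ 18.2 V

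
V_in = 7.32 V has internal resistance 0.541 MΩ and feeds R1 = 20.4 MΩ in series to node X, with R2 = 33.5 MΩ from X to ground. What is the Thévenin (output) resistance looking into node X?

R_th ≈ 12.9 MΩ

R1' = 0.541 + 20.4 = 20.94 MΩ (source resistance + R1).
With V_in suppressed (replaced by a short), R_th = R1' ‖ R2 = (20.94 × 33.5)/(20.94 + 33.5) = 12.89 MΩ.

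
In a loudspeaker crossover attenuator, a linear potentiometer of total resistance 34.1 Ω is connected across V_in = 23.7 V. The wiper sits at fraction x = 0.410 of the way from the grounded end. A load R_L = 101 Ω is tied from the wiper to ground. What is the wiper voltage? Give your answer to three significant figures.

V_out ≈ 8.98 V

The pot divides into 20.12 Ω above the wiper and 13.98 Ω below.
Lower segment in parallel with the load: 13.98 ‖ 101 = 12.28 Ω.
V_out = 23.7 × 12.28/(20.12 + 12.28) = 8.983 V.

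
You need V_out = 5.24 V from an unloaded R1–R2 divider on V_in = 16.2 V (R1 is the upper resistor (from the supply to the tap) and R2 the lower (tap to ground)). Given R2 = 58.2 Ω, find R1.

R1 ≈ 122 Ω

V_out/V_in = R2/(R1+R2) = 0.3235.
R1 = R2·(1/k − 1) = 58.2 × 2.092 = 121.7 Ω.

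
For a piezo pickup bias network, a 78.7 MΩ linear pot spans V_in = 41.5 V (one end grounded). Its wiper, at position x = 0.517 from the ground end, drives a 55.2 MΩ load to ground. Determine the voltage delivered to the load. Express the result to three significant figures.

V_out ≈ 15.8 V

Split the track: R_lower = x·R_p = 40.69 MΩ, R_upper = (1−x)·R_p = 38.01 MΩ.
R_L loads the lower segment: effective lower R = 23.42 MΩ.
V_out = 41.5 × 23.42/(38.01 + 23.42) = 15.82 V.
(Unloaded: V_out = x·V_in = 21.5 V.)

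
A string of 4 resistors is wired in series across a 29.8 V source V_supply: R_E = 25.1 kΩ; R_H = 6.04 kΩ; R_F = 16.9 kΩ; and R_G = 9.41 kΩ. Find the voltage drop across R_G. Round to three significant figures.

V ≈ 4.88 V

ΣR = 25.1 + 6.04 + 16.9 + 9.41 = 57.45 kΩ.
Voltage divider: V = V_supply · (9.410 / 57.45) = 29.8 × 0.1638 = 4.881 V.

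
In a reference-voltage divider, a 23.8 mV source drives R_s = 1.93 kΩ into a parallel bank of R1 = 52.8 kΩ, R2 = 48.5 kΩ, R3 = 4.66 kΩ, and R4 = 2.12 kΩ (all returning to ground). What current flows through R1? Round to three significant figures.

Parallel bank: R_p = 1/(1/52.8 + 1/48.5 + 1/4.66 + 1/2.12) = 1.378 kΩ.
V_A by voltage divider: V_A = 23.8 × 1.378/(1.93 + 1.378) = 9.913 mV.
I(R1) = V_A / R1 = 9.913/52.8 = 0.1877 µA.

I ≈ 0.188 µA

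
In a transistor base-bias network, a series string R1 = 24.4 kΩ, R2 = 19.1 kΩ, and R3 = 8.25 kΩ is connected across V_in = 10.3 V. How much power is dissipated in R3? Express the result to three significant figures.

The common current is I = 10.3/51.75 = 0.1990 mA.
P(R3) = I²·R3 = (0.1990)² × 8.25 = 0.3268 mW.

P ≈ 0.327 mW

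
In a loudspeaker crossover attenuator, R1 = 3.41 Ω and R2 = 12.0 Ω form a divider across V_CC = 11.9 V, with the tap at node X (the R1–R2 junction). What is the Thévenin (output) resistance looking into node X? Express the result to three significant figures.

R_th ≈ 2.66 Ω

With V_CC suppressed (replaced by a short), R_th = R1 ‖ R2 = (3.410 × 12.0)/(3.410 + 12.0) = 2.655 Ω.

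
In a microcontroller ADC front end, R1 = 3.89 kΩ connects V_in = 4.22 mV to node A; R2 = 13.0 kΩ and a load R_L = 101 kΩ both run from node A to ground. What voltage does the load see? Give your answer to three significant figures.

V_out ≈ 3.15 mV

The load sits in parallel with R2, giving an effective lower resistance R2' = R2·R_L/(R2+R_L) = 11.52 kΩ.
Then V_out = V_in · R2'/(R1 + R2') = 4.22 × 11.52/15.41 = 3.155 mV.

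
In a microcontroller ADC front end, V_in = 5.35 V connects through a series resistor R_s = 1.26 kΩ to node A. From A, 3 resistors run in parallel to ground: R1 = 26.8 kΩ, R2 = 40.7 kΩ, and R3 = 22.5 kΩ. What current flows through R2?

Combine the parallel branches: R_p = (1/26.8 + 1/40.7 + 1/22.5)⁻¹ = 9.405 kΩ.
V_A = 5.35 × 9.405/10.66 = 4.718 V.
Branch current I = V_A/R2 = 4.718/40.7 = 0.1159 mA.

I ≈ 0.116 mA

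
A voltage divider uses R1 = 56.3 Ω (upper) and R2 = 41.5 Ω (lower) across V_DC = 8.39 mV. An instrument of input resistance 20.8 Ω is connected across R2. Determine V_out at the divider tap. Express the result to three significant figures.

The load sits in parallel with R2, giving an effective lower resistance R2' = R2·R_L/(R2+R_L) = 13.86 Ω.
Now apply the divider: V_out = 8.39 × 0.1975 = 1.657 mV.

V_out ≈ 1.66 mV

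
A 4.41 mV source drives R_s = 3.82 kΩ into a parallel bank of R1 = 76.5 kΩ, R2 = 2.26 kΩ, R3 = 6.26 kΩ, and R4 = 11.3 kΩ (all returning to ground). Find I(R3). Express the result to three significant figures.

Parallel bank: R_p = 1/(1/76.5 + 1/2.26 + 1/6.26 + 1/11.3) = 1.421 kΩ.
V_A by voltage divider: V_A = 4.41 × 1.421/(3.82 + 1.421) = 1.196 mV.
I(R3) = V_A / R3 = 1.196/6.26 = 0.1910 µA.
(Check via current divider: I_total = 0.8415 µA; share G_k/ΣG = 0.2270 → same result.)

I ≈ 0.191 µA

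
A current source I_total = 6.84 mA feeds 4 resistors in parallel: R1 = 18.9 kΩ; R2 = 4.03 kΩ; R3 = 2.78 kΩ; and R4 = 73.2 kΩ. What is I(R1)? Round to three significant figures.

Total conductance ΣG = 1/18.9 + 1/4.03 + 1/2.78 + 1/73.2 = 0.6744 (units of 1/kΩ).
By the current-divider rule, I = I_total · G_k/ΣG = 6.84 × 0.07845 = 0.5366 mA.

I ≈ 0.537 mA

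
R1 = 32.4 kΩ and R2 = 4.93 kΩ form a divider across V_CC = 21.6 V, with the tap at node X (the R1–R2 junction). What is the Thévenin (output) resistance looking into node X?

With V_CC suppressed (replaced by a short), R_th = R1 ‖ R2 = (32.40 × 4.93)/(32.40 + 4.93) = 4.279 kΩ.

R_th ≈ 4.28 kΩ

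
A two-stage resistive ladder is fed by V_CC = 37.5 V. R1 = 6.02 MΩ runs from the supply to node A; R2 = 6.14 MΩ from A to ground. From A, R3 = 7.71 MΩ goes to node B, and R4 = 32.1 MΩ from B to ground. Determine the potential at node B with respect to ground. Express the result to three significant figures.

V_B ≈ 14.2 V

Node A sees R2 in parallel with the series input of stage 2, R3 + R4 = 39.81 MΩ.
R2 ‖ (R3+R4) = 5.320 MΩ.
V_A = 37.5 × 5.320/(6.02 + 5.320) = 17.59 V.
V_B = V_A × 0.8063 = 14.18 V.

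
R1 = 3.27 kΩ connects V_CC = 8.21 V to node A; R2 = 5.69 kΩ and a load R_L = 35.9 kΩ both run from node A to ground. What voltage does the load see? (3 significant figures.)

V_out ≈ 4.93 V

The load sits in parallel with R2, giving an effective lower resistance R2' = R2·R_L/(R2+R_L) = 4.912 kΩ.
Now apply the divider: V_out = 8.21 × 0.6003 = 4.929 V.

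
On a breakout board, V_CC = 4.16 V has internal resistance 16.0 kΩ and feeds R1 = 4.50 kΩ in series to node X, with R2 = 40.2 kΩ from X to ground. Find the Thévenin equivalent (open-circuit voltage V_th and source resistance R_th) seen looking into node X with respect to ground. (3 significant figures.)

V_th ≈ 2.76 V, R_th ≈ 13.6 kΩ

R1' = 16.0 + 4.50 = 20.50 kΩ (source resistance + R1).
Open-circuit (no load on X): V_th = V_CC · R2/(R1' + R2) = 4.16 × 40.2/(20.50 + 40.2) = 2.755 V.
Looking into X with the source shorted: R_th = R1'·R2/(R1'+R2) = 20.50 × 40.2/60.70 = 13.58 kΩ.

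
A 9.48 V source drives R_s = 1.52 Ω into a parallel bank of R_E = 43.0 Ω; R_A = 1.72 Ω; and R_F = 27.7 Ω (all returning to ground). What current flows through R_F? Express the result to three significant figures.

I ≈ 0.173 A

Parallel bank: R_p = 1/(1/43.0 + 1/1.72 + 1/27.7) = 1.561 Ω.
V_A = 9.48 × 1.561/3.081 = 4.803 V.
I(R_F) = V_A / R_F = 4.803/27.7 = 0.1734 A.
(Check via current divider: I_total = 3.077 A; share G_k/ΣG = 0.05634 → same result.)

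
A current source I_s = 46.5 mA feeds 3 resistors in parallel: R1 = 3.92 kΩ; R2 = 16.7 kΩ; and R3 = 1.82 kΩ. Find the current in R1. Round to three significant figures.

ΣG = 1/3.92 + 1/16.7 + 1/1.82 = 0.8644.
Current divider: I(R1) = I_s · G_k/ΣG = 46.5 × (0.2551/0.8644) = 46.5 × 0.2951 = 13.72 mA.

I ≈ 13.7 mA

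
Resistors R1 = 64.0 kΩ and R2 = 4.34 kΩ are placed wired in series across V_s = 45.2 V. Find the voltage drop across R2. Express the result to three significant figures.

Total series resistance ΣR = 64.0 + 4.34 = 68.34 kΩ.
V = V_s · R/ΣR = 45.2 × 0.06351 = 2.870 V.

V ≈ 2.87 V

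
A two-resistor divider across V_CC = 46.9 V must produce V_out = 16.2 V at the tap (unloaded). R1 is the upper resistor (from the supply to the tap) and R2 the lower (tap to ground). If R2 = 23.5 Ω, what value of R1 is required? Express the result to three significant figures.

R1 ≈ 44.5 Ω

V_out/V_CC = R2/(R1+R2) = 0.3454.
So R1 = R2 · (V_CC/V_out − 1) = 23.5 × (46.9/16.2 − 1) = 23.5 × 1.895 = 44.53 Ω.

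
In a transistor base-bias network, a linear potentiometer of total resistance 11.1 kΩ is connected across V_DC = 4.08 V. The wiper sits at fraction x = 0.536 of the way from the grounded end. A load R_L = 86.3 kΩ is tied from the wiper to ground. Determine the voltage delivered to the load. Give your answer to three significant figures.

V_out ≈ 2.12 V

Lower segment x·R_p = 5.950 kΩ; upper segment (1−x)·R_p = 5.150 kΩ.
R_L loads the lower segment: effective lower R = 5.566 kΩ.
Loaded-divider output: V_out = 4.08 × 0.5194 = 2.119 V.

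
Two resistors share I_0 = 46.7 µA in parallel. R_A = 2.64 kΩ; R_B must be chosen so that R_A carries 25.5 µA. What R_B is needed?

R_B ≈ 3.18 kΩ

In a two-way split, I_A/I_0 = R_B/(R_A + R_B).
With f = 0.5460, R_B = R_A · f/(1−f) = 2.64 × 1.203 = 3.175 kΩ.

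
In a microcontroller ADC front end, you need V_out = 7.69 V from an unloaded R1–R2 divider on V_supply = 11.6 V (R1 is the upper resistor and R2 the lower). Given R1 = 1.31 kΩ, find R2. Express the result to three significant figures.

R2 ≈ 2.58 kΩ

Required fraction k = V_out/V_supply = 0.6629.
So R2 = R1 · V_out/(V_supply − V_out) = 1.31 × 7.69/(11.6 − 7.69) = 1.31 × 1.967 = 2.576 kΩ.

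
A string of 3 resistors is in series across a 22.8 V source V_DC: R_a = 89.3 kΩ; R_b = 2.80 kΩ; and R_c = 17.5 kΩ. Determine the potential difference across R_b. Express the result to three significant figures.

V ≈ 0.582 V

ΣR = 89.3 + 2.80 + 17.5 = 109.6 kΩ.
Voltage divider: V = V_DC · (2.800 / 109.6) = 22.8 × 0.02555 = 0.5825 V.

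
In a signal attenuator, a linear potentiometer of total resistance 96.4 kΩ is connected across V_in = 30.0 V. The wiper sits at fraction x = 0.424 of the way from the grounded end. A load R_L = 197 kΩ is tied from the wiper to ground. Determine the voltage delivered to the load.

Split the track: R_lower = x·R_p = 40.87 kΩ, R_upper = (1−x)·R_p = 55.53 kΩ.
(x·R_p) ‖ R_L = 33.85 kΩ.
Loaded-divider output: V_out = 30.0 × 0.3787 = 11.36 V.

V_out ≈ 11.4 V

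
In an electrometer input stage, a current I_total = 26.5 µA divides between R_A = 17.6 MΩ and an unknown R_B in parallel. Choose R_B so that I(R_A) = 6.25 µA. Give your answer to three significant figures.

The fraction through R_A equals R_B/(R_A+R_B).
With f = 0.2358, R_B = R_A · f/(1−f) = 17.6 × 0.3086 = 5.432 MΩ.

R_B ≈ 5.43 MΩ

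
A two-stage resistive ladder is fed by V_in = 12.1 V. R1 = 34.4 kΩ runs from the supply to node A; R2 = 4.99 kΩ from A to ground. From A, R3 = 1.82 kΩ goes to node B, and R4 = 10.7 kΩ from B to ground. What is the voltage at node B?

Node A sees R2 in parallel with the series input of stage 2, R3 + R4 = 12.52 kΩ.
R2 ‖ (R3+R4) = 3.568 kΩ.
So V_A = 12.1 × 0.09397 = 1.137 V.
Stage 2 is unloaded, so V_B = V_A · R4/(R3+R4) = 1.137 × 10.7/12.52 = 0.9718 V.

V_B ≈ 0.972 V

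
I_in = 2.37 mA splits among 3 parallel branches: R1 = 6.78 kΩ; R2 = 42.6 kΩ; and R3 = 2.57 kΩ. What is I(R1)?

I ≈ 0.624 mA

Conductances: ΣG = 1/6.78 + 1/42.6 + 1/2.57 = 0.5601 (1/kΩ).
Current divider: I(R1) = I_in · G_k/ΣG = 2.37 × (0.1475/0.5601) = 2.37 × 0.2633 = 0.6241 mA.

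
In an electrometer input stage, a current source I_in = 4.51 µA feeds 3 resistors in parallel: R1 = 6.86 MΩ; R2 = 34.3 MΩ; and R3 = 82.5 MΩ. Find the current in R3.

I ≈ 0.292 µA

ΣG = 1/6.86 + 1/34.3 + 1/82.5 = 0.1870.
Current divider: I(R3) = I_in · G_k/ΣG = 4.51 × (0.01212/0.1870) = 4.51 × 0.06480 = 0.2923 µA.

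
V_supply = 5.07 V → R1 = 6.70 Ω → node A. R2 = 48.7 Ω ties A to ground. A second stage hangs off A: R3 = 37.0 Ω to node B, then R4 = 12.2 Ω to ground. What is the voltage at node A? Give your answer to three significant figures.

Looking into the second stage from A: R3 + R4 = 49.20 Ω appears in parallel with R2.
Effective lower resistance at A: R2 ‖ 49.20 = 24.47 Ω.
V_A = 5.07 × 24.47/(6.70 + 24.47) = 3.980 V.

V_A ≈ 3.98 V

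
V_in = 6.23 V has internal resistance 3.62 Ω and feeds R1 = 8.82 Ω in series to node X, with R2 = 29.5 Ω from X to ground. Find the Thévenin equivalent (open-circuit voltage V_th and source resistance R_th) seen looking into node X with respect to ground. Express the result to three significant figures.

R1' = 3.62 + 8.82 = 12.44 Ω (source resistance + R1).
Open-circuit (no load on X): V_th = V_in · R2/(R1' + R2) = 6.23 × 29.5/(12.44 + 29.5) = 4.382 V.
Zeroing V_in shorts the top of R1' to ground, so R_th = R1' ‖ R2 = 8.750 Ω.

V_th ≈ 4.38 V, R_th ≈ 8.75 Ω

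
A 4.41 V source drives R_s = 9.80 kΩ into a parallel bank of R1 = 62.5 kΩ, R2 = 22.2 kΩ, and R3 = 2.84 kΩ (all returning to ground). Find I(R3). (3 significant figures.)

I ≈ 0.308 mA

Combine the parallel branches: R_p = (1/62.5 + 1/22.2 + 1/2.84)⁻¹ = 2.420 kΩ.
V_A = 4.41 × 2.420/12.22 = 0.8734 V.
Branch current I = V_A/R3 = 0.8734/2.84 = 0.3076 mA.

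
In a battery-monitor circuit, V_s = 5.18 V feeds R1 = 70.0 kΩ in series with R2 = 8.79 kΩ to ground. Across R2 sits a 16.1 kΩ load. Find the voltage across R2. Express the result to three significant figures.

V_out ≈ 0.389 V

First combine the lower leg with the load: R2 ‖ R_L = 5.686 kΩ.
Voltage divider with the loaded lower leg: V_out = 5.18 × 5.686/(70.0 + 5.686) = 5.18 × 0.07512 = 0.3891 V.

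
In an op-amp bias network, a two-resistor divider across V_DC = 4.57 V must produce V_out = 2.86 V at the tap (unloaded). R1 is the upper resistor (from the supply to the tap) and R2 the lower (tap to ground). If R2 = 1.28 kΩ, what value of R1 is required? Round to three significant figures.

V_out/V_DC = R2/(R1+R2) = 0.6258.
So R1 = R2 · (V_DC/V_out − 1) = 1.28 × (4.57/2.86 − 1) = 1.28 × 0.5979 = 0.7653 kΩ.

R1 ≈ 0.765 kΩ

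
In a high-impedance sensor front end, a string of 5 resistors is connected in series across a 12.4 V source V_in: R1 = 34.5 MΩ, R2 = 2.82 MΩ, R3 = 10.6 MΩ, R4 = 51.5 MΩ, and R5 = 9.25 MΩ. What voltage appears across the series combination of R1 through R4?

ΣR = 34.5 + 2.82 + 10.6 + 51.5 + 9.25 = 108.7 MΩ.
R_{R1..R4} = 34.5 + 2.82 + 10.6 + 51.5 = 99.42 MΩ.
Voltage divider: V = V_in · (99.42 / 108.7) = 12.4 × 0.9149 = 11.34 V.

V ≈ 11.3 V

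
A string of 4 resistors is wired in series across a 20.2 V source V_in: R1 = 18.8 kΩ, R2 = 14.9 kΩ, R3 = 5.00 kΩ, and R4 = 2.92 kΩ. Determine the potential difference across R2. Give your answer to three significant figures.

Total series resistance ΣR = 18.8 + 14.9 + 5.00 + 2.92 = 41.62 kΩ.
V = V_in · R/ΣR = 20.2 × 0.3580 = 7.232 V.

V ≈ 7.23 V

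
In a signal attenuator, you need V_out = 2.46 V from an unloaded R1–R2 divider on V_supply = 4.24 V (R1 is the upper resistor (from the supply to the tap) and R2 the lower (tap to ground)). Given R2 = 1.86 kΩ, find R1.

R1 ≈ 1.35 kΩ

Required fraction k = V_out/V_supply = 0.5802.
Rearranging, R1 = R2·(1−k)/k = 1.86 × 0.7236 = 1.346 kΩ.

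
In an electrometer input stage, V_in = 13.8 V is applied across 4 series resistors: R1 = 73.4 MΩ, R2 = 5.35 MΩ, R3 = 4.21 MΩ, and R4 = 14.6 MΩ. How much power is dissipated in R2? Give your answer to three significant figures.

The common current is I = 13.8/97.56 = 0.1415 µA.
P = I²R = 0.02001 × 5.35 = 0.1070 µW.

P ≈ 0.107 µW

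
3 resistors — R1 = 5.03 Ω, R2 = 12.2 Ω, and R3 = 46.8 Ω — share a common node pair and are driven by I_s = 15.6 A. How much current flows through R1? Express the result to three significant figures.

Total conductance ΣG = 1/5.03 + 1/12.2 + 1/46.8 = 0.3021 (units of 1/Ω).
By the current-divider rule, I = I_s · G_k/ΣG = 15.6 × 0.6580 = 10.26 A.

I ≈ 10.3 A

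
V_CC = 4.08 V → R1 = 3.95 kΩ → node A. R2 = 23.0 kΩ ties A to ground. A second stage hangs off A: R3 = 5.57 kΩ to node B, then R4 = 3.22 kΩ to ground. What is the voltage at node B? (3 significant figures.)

The second stage (R3 + R4 = 8.790 kΩ) loads node A in parallel with R2.
Effective lower resistance at A: R2 ‖ 8.790 = 6.360 kΩ.
First divider: V_A = V_CC · 6.360/(3.95 + 6.360) = 2.517 V.
Then the unloaded second divider: V_B = V_A × R4/(R3+R4) = 2.517 × 0.3663 = 0.9220 V.

V_B ≈ 0.922 V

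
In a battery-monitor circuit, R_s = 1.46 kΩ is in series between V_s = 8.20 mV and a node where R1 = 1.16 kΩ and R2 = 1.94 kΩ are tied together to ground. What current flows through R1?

Combine the parallel branches: R_p = (1/1.16 + 1/1.94)⁻¹ = 0.7259 kΩ.
V_A by voltage divider: V_A = 8.20 × 0.7259/(1.46 + 0.7259) = 2.723 mV.
I(R1) = V_A / R1 = 2.723/1.16 = 2.348 µA.

I ≈ 2.35 µA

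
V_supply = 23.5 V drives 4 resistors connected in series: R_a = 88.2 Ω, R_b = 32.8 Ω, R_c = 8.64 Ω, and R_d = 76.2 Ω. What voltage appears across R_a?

Series total: ΣR = 88.2 + 32.8 + 8.64 + 76.2 = 205.8 Ω.
By the voltage-divider rule, V = 23.5 × 88.20/205.8 = 10.07 V.

V ≈ 10.1 V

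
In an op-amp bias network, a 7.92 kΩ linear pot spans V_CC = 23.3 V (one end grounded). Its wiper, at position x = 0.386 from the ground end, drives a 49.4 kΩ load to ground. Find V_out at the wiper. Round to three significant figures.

Lower segment x·R_p = 3.057 kΩ; upper segment (1−x)·R_p = 4.863 kΩ.
R_L loads the lower segment: effective lower R = 2.879 kΩ.
V_out = 23.3 × 2.879/(4.863 + 2.879) = 8.665 V.

V_out ≈ 8.66 V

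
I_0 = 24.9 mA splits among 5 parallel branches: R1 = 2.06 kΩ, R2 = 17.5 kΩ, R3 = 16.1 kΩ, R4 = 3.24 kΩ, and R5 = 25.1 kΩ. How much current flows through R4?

ΣG = 1/2.06 + 1/17.5 + 1/16.1 + 1/3.24 + 1/25.1 = 0.9532.
R4 takes the fraction G_k/ΣG = 0.3086/0.9532 = 0.3238, so I = 24.9 × 0.3238 = 8.063 mA.

I ≈ 8.06 mA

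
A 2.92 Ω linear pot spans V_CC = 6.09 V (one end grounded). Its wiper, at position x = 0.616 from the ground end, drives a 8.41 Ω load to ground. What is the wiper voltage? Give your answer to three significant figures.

Lower segment x·R_p = 1.799 Ω; upper segment (1−x)·R_p = 1.121 Ω.
(x·R_p) ‖ R_L = 1.482 Ω.
Loaded-divider output: V_out = 6.09 × 0.5692 = 3.467 V.

V_out ≈ 3.47 V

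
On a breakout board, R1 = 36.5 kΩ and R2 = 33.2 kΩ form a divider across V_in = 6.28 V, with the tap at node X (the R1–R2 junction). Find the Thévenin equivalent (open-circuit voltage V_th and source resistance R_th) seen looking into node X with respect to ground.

V_th ≈ 2.99 V, R_th ≈ 17.4 kΩ

Open-circuit (no load on X): V_th = V_in · R2/(R1 + R2) = 6.28 × 33.2/(36.50 + 33.2) = 2.991 V.
With V_in suppressed (replaced by a short), R_th = R1 ‖ R2 = (36.50 × 33.2)/(36.50 + 33.2) = 17.39 kΩ.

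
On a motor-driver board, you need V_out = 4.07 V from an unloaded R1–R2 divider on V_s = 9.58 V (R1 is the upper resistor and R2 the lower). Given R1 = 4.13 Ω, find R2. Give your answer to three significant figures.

R2 ≈ 3.05 Ω

V_out/V_s = R2/(R1+R2) = 0.4248.
R2 = R1 · 0.4248/(1 − 0.4248) = 3.051 Ω.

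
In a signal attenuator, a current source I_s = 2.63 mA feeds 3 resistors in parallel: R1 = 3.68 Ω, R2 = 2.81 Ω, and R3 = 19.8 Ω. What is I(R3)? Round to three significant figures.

I ≈ 0.196 mA

ΣG = 1/3.68 + 1/2.81 + 1/19.8 = 0.6781.
R3 takes the fraction G_k/ΣG = 0.05051/0.6781 = 0.07448, so I = 2.63 × 0.07448 = 0.1959 mA.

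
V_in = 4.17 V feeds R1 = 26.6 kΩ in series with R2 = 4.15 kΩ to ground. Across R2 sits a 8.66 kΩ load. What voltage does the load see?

First combine the lower leg with the load: R2 ‖ R_L = 2.806 kΩ.
Then V_out = V_in · R2'/(R1 + R2') = 4.17 × 2.806/29.41 = 0.3979 V.
(Unloaded it would be 0.563 V; the load pulls it down.)

V_out ≈ 0.398 V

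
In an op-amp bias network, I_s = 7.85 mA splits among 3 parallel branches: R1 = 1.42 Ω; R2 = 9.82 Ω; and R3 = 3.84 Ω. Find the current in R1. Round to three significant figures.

I ≈ 5.18 mA

Total conductance ΣG = 1/1.42 + 1/9.82 + 1/3.84 = 1.066 (units of 1/Ω).
Current divider: I(R1) = I_s · G_k/ΣG = 7.85 × (0.7042/1.066) = 7.85 × 0.6603 = 5.184 mA.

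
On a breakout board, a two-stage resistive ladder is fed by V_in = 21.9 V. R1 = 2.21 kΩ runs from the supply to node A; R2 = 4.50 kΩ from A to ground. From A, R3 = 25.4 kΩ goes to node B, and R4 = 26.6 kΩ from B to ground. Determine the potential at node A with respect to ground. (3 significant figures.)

V_A ≈ 14.3 V

The second stage (R3 + R4 = 52.00 kΩ) loads node A in parallel with R2.
R2 ‖ (R3+R4) = 4.142 kΩ.
So V_A = 21.9 × 0.6521 = 14.28 V.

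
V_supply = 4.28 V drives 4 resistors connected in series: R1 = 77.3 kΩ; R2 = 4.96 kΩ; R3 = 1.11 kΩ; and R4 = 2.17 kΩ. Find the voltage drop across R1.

ΣR = 77.3 + 4.96 + 1.11 + 2.17 = 85.54 kΩ.
By the voltage-divider rule, V = 4.28 × 77.30/85.54 = 3.868 V.

V ≈ 3.87 V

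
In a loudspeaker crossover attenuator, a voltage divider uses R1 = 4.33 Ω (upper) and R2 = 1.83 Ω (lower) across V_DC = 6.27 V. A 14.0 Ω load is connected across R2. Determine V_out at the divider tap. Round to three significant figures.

The load sits in parallel with R2, giving an effective lower resistance R2' = R2·R_L/(R2+R_L) = 1.618 Ω.
Voltage divider with the loaded lower leg: V_out = 6.27 × 1.618/(4.33 + 1.618) = 6.27 × 0.2721 = 1.706 V.

V_out ≈ 1.71 V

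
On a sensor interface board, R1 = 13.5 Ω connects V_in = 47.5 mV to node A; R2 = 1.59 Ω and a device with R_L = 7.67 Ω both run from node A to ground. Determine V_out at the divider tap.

V_out ≈ 4.22 mV

R2 ‖ R_L = (1.59 × 7.67)/(1.59 + 7.67) = 1.317 Ω.
Now apply the divider: V_out = 47.5 × 0.08888 = 4.222 mV.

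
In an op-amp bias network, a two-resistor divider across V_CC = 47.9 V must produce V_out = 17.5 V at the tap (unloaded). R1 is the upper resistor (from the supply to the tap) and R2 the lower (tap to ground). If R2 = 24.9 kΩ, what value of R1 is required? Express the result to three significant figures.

Required fraction k = V_out/V_CC = 0.3653.
R1 = R2·(1/k − 1) = 24.9 × 1.737 = 43.25 kΩ.

R1 ≈ 43.3 kΩ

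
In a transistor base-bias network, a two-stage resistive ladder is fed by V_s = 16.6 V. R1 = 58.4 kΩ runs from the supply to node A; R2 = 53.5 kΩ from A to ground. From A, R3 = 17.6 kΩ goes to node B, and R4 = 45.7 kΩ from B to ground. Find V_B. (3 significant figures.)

The second stage (R3 + R4 = 63.30 kΩ) loads node A in parallel with R2.
Effective lower resistance at A: R2 ‖ 63.30 = 28.99 kΩ.
So V_A = 16.6 × 0.3318 = 5.507 V.
Stage 2 is unloaded, so V_B = V_A · R4/(R3+R4) = 5.507 × 45.7/63.30 = 3.976 V.

V_B ≈ 3.98 V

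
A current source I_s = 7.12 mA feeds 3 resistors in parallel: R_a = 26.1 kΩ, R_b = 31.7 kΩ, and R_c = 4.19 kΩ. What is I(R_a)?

I ≈ 0.884 mA

Conductances: ΣG = 1/26.1 + 1/31.7 + 1/4.19 = 0.3085 (1/kΩ).
Current divider: I(R_a) = I_s · G_k/ΣG = 7.12 × (0.03831/0.3085) = 7.12 × 0.1242 = 0.8842 mA.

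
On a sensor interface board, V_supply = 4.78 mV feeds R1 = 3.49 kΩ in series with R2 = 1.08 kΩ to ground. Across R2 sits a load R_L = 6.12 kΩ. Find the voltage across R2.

R2 ‖ R_L = (1.08 × 6.12)/(1.08 + 6.12) = 0.9180 kΩ.
Voltage divider with the loaded lower leg: V_out = 4.78 × 0.9180/(3.49 + 0.9180) = 4.78 × 0.2083 = 0.9955 mV.
(Unloaded it would be 1.13 mV; the load pulls it down.)

V_out ≈ 0.995 mV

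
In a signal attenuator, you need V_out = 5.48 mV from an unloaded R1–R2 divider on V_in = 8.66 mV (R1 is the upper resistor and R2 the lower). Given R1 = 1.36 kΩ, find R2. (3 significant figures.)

Required fraction k = V_out/V_in = 0.6328.
So R2 = R1 · V_out/(V_in − V_out) = 1.36 × 5.48/(8.66 − 5.48) = 1.36 × 1.723 = 2.344 kΩ.

R2 ≈ 2.34 kΩ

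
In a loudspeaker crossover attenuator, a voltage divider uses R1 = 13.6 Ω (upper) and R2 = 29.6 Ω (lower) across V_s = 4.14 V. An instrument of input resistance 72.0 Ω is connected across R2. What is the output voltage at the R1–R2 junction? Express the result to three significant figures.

R2 ‖ R_L = (29.6 × 72.0)/(29.6 + 72.0) = 20.98 Ω.
Then V_out = V_s · R2'/(R1 + R2') = 4.14 × 20.98/34.58 = 2.512 V.

V_out ≈ 2.51 V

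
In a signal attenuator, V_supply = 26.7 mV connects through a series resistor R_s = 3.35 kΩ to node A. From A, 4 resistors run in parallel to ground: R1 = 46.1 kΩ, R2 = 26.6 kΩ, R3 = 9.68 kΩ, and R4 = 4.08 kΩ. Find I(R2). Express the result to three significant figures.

I ≈ 0.424 µA

Equivalent of the parallel group: R_p = 2.453 kΩ.
V_A = 26.7 × 2.453/5.803 = 11.29 mV.
I(R2) = V_A / R2 = 11.29/26.6 = 0.4243 µA.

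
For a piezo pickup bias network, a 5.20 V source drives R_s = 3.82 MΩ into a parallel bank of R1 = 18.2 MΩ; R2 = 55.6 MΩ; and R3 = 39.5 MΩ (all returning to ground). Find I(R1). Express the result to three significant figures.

I ≈ 0.208 µA

Parallel bank: R_p = 1/(1/18.2 + 1/55.6 + 1/39.5) = 10.18 MΩ.
Node voltage V_A = V_DC · R_p/(R_s + R_p) = 5.20 × 0.7271 = 3.781 V.
I(R1) = V_A / R1 = 3.781/18.2 = 0.2077 µA.
(Check via current divider: I_total = 0.3715 µA; share G_k/ΣG = 0.5593 → same result.)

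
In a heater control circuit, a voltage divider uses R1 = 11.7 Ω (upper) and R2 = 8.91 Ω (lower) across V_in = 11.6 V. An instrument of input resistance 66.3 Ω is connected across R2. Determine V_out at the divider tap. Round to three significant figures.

R2 ‖ R_L = (8.91 × 66.3)/(8.91 + 66.3) = 7.854 Ω.
Now apply the divider: V_out = 11.6 × 0.4017 = 4.659 V.
(Unloaded it would be 5.01 V; the load pulls it down.)

V_out ≈ 4.66 V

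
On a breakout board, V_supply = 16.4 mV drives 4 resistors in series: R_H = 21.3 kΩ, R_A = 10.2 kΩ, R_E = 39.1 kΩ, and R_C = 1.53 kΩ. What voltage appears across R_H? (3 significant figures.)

V ≈ 4.84 mV

Series total: ΣR = 21.3 + 10.2 + 39.1 + 1.53 = 72.13 kΩ.
V = V_supply · R/ΣR = 16.4 × 0.2953 = 4.843 mV.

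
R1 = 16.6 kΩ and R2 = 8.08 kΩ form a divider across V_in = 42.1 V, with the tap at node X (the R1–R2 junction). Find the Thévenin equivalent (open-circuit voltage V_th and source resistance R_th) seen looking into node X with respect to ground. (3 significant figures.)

Open-circuit (no load on X): V_th = V_in · R2/(R1 + R2) = 42.1 × 8.08/(16.60 + 8.08) = 13.78 V.
With V_in suppressed (replaced by a short), R_th = R1 ‖ R2 = (16.60 × 8.08)/(16.60 + 8.08) = 5.435 kΩ.

V_th ≈ 13.8 V, R_th ≈ 5.43 kΩ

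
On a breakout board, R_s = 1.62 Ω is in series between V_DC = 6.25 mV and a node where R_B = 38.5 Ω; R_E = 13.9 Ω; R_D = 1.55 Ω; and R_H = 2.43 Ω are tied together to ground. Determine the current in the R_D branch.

I ≈ 1.40 mA

Combine the parallel branches: R_p = (1/38.5 + 1/13.9 + 1/1.55 + 1/2.43)⁻¹ = 0.8661 Ω.
V_A = 6.25 × 0.8661/2.486 = 2.177 mV.
Branch current I = V_A/R_D = 2.177/1.55 = 1.405 mA.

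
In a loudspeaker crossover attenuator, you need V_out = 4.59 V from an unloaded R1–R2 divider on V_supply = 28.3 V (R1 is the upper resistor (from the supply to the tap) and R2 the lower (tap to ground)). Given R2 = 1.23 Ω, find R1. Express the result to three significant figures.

Required fraction k = V_out/V_supply = 0.1622.
R1 = R2·(1/k − 1) = 1.23 × 5.166 = 6.354 Ω.

R1 ≈ 6.35 Ω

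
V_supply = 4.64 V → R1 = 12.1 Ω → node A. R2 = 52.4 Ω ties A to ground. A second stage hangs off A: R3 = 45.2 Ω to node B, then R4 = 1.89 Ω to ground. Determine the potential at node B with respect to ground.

Node A sees R2 in parallel with the series input of stage 2, R3 + R4 = 47.09 Ω.
Effective lower resistance at A: R2 ‖ 47.09 = 24.80 Ω.
So V_A = 4.64 × 0.6721 = 3.119 V.
V_B = V_A × 0.04014 = 0.1252 V.

V_B ≈ 0.125 V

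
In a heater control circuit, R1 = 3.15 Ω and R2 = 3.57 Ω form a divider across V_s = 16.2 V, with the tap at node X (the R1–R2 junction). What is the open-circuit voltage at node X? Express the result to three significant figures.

With X open, the divider is unloaded: V_th = 16.2 × 3.57/6.720 = 8.606 V.

V_th ≈ 8.61 V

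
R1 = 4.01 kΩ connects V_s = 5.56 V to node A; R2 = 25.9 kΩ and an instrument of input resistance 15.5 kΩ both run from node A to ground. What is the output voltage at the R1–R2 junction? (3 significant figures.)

R2 ‖ R_L = (25.9 × 15.5)/(25.9 + 15.5) = 9.697 kΩ.
Then V_out = V_s · R2'/(R1 + R2') = 5.56 × 9.697/13.71 = 3.933 V.
(Unloaded it would be 4.81 V; the load pulls it down.)

V_out ≈ 3.93 V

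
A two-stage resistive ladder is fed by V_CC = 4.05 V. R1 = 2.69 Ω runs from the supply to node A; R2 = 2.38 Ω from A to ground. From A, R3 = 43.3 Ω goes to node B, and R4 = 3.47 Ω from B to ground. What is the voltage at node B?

The second stage (R3 + R4 = 46.77 Ω) loads node A in parallel with R2.
Effective lower resistance at A: R2 ‖ 46.77 = 2.265 Ω.
First divider: V_A = V_CC · 2.265/(2.69 + 2.265) = 1.851 V.
Stage 2 is unloaded, so V_B = V_A · R4/(R3+R4) = 1.851 × 3.47/46.77 = 0.1373 V.

V_B ≈ 0.137 V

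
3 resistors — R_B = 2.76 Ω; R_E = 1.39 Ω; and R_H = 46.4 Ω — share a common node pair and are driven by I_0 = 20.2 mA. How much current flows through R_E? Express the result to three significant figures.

Conductances: ΣG = 1/2.76 + 1/1.39 + 1/46.4 = 1.103 (1/Ω).
By the current-divider rule, I = I_0 · G_k/ΣG = 20.2 × 0.6521 = 13.17 mA.

I ≈ 13.2 mA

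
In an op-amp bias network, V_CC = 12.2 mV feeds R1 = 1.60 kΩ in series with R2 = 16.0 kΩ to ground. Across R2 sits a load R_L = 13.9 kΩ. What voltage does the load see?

V_out ≈ 10.0 mV

The load sits in parallel with R2, giving an effective lower resistance R2' = R2·R_L/(R2+R_L) = 7.438 kΩ.
Then V_out = V_CC · R2'/(R1 + R2') = 12.2 × 7.438/9.038 = 10.04 mV.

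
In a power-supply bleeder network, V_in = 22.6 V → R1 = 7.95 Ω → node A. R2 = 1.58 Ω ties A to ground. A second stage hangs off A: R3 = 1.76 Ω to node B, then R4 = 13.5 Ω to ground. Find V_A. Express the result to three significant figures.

Looking into the second stage from A: R3 + R4 = 15.26 Ω appears in parallel with R2.
Effective lower resistance at A: R2 ‖ 15.26 = 1.432 Ω.
First divider: V_A = V_in · 1.432/(7.95 + 1.432) = 3.449 V.

V_A ≈ 3.45 V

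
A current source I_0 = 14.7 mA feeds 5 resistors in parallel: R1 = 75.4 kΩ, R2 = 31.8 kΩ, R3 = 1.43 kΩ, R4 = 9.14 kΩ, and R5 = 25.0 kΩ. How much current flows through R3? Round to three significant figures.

Total conductance ΣG = 1/75.4 + 1/31.8 + 1/1.43 + 1/9.14 + 1/25.0 = 0.8934 (units of 1/kΩ).
R3 takes the fraction G_k/ΣG = 0.6993/0.8934 = 0.7827, so I = 14.7 × 0.7827 = 11.51 mA.

I ≈ 11.5 mA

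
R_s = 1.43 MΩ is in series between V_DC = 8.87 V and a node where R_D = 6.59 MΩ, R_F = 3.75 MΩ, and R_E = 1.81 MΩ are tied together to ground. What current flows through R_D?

Equivalent of the parallel group: R_p = 1.030 MΩ.
V_A = 8.87 × 1.030/2.460 = 3.714 V.
I(R_D) = V_A / R_D = 3.714/6.59 = 0.5636 µA.
(Check via current divider: I_total = 3.606 µA; share G_k/ΣG = 0.1563 → same result.)

I ≈ 0.564 µA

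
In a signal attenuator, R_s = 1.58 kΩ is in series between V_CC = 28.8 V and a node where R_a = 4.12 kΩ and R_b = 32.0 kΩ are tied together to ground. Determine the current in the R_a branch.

Combine the parallel branches: R_p = (1/4.12 + 1/32.0)⁻¹ = 3.650 kΩ.
V_A by voltage divider: V_A = 28.8 × 3.650/(1.58 + 3.650) = 20.10 V.
Branch current I = V_A/R_a = 20.10/4.12 = 4.879 mA.
(Check via current divider: I_total = 5.507 mA; share G_k/ΣG = 0.8859 → same result.)

I ≈ 4.88 mA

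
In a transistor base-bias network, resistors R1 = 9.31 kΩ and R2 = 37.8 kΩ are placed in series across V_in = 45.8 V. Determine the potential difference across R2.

V ≈ 36.7 V

Series total: ΣR = 9.31 + 37.8 = 47.11 kΩ.
Voltage divider: V = V_in · (37.80 / 47.11) = 45.8 × 0.8024 = 36.75 V.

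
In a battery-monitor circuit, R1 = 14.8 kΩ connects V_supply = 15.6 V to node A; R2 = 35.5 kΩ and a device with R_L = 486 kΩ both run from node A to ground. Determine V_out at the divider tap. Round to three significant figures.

V_out ≈ 10.8 V

The load sits in parallel with R2, giving an effective lower resistance R2' = R2·R_L/(R2+R_L) = 33.08 kΩ.
Now apply the divider: V_out = 15.6 × 0.6909 = 10.78 V.
(Unloaded it would be 11.0 V; the load pulls it down.)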